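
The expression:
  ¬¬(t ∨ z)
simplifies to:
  t ∨ z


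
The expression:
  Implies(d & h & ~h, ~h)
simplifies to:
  True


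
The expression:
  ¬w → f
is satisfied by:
  {w: True, f: True}
  {w: True, f: False}
  {f: True, w: False}


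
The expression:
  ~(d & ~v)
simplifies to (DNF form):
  v | ~d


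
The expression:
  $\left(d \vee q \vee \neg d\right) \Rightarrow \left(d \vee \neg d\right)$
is always true.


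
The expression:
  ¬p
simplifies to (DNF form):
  ¬p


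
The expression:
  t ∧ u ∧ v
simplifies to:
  t ∧ u ∧ v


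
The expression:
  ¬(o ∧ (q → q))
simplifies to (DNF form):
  ¬o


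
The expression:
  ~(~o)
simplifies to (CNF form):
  o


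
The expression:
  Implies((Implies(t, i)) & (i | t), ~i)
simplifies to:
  ~i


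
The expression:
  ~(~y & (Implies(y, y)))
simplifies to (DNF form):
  y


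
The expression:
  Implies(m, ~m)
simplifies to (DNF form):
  ~m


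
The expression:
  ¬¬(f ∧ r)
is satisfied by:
  {r: True, f: True}


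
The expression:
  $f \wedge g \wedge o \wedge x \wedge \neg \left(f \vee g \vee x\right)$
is never true.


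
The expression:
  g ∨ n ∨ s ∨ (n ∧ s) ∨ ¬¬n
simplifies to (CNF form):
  g ∨ n ∨ s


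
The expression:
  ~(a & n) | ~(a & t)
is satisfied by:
  {t: False, n: False, a: False}
  {a: True, t: False, n: False}
  {n: True, t: False, a: False}
  {a: True, n: True, t: False}
  {t: True, a: False, n: False}
  {a: True, t: True, n: False}
  {n: True, t: True, a: False}


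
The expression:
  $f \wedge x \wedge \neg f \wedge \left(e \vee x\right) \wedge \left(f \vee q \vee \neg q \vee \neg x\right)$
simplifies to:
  $\text{False}$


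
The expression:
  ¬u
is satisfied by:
  {u: False}


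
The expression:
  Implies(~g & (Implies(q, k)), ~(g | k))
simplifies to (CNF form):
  g | ~k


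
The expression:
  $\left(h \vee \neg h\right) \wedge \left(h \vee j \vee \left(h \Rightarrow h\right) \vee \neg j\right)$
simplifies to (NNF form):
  $\text{True}$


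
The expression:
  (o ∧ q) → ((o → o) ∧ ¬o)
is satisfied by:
  {o: False, q: False}
  {q: True, o: False}
  {o: True, q: False}


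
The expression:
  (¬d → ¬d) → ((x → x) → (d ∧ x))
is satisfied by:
  {d: True, x: True}


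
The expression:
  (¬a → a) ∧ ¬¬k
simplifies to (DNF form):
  a ∧ k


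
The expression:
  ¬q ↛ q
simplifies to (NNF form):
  True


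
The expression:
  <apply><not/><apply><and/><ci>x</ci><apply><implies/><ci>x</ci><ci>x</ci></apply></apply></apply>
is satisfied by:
  {x: False}


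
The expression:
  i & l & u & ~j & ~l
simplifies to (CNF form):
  False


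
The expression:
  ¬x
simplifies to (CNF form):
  ¬x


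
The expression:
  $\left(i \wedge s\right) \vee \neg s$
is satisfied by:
  {i: True, s: False}
  {s: False, i: False}
  {s: True, i: True}


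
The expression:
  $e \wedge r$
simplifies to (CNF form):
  $e \wedge r$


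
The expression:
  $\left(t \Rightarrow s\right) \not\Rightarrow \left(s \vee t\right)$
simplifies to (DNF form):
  $\neg s \wedge \neg t$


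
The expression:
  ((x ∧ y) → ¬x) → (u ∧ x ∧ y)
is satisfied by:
  {x: True, y: True}


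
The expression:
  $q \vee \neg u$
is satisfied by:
  {q: True, u: False}
  {u: False, q: False}
  {u: True, q: True}


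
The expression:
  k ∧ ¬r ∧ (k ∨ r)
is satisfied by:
  {k: True, r: False}


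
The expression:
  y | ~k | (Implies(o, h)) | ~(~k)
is always true.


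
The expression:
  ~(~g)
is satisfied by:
  {g: True}


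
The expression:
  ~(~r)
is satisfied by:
  {r: True}


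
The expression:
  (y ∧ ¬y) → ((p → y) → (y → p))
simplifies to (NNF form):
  True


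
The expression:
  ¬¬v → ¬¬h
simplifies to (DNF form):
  h ∨ ¬v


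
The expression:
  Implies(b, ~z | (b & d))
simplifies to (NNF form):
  d | ~b | ~z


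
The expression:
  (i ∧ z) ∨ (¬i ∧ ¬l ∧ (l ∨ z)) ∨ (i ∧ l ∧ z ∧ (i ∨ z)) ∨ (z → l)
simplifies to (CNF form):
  True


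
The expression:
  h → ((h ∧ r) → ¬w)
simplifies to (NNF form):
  ¬h ∨ ¬r ∨ ¬w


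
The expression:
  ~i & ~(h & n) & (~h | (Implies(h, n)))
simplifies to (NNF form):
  ~h & ~i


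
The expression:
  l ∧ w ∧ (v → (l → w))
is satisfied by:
  {w: True, l: True}


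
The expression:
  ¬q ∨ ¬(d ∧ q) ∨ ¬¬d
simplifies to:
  True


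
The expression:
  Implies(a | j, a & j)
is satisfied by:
  {j: False, a: False}
  {a: True, j: True}


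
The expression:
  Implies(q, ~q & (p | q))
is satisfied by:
  {q: False}


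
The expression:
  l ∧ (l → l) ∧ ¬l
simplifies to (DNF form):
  False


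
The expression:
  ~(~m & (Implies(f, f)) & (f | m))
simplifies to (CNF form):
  m | ~f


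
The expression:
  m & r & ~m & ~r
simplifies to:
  False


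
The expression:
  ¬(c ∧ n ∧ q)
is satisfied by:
  {c: False, q: False, n: False}
  {n: True, c: False, q: False}
  {q: True, c: False, n: False}
  {n: True, q: True, c: False}
  {c: True, n: False, q: False}
  {n: True, c: True, q: False}
  {q: True, c: True, n: False}


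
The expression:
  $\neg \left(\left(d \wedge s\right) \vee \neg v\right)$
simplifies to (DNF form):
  $\left(v \wedge \neg d\right) \vee \left(v \wedge \neg s\right)$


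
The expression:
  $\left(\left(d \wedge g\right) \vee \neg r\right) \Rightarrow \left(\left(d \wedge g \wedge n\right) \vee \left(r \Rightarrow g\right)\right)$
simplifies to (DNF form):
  $\text{True}$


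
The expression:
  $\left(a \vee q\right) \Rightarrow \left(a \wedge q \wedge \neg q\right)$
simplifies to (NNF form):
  $\neg a \wedge \neg q$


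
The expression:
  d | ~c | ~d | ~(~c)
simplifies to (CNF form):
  True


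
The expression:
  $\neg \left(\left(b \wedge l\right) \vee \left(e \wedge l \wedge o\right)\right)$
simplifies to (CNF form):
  $\left(\neg b \vee \neg l\right) \wedge \left(\neg b \vee \neg e \vee \neg l\right) \wedge \left(\neg b \vee \neg l \vee \neg o\right) \wedge \left(\neg e \vee \neg l \vee \neg o\right)$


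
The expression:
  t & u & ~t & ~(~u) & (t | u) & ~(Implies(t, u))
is never true.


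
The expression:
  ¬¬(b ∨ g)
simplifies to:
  b ∨ g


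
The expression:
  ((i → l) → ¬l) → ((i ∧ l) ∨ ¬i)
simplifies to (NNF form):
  l ∨ ¬i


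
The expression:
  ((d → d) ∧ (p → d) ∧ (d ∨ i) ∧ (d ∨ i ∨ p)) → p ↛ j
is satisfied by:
  {p: True, d: False, i: False, j: False}
  {j: True, p: True, d: False, i: False}
  {i: True, p: True, d: False, j: False}
  {j: True, i: True, p: True, d: False}
  {j: False, p: False, d: False, i: False}
  {j: True, p: False, d: False, i: False}
  {d: True, p: True, j: False, i: False}
  {i: True, d: True, p: True, j: False}


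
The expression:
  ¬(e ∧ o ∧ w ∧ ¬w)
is always true.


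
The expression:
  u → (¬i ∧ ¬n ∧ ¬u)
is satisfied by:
  {u: False}


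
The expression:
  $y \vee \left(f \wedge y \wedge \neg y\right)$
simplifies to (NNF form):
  $y$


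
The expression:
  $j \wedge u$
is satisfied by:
  {j: True, u: True}


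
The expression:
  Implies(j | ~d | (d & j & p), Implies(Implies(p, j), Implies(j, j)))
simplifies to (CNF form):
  True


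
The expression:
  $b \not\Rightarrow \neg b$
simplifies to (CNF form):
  $b$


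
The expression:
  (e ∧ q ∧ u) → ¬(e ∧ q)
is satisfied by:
  {u: False, e: False, q: False}
  {q: True, u: False, e: False}
  {e: True, u: False, q: False}
  {q: True, e: True, u: False}
  {u: True, q: False, e: False}
  {q: True, u: True, e: False}
  {e: True, u: True, q: False}


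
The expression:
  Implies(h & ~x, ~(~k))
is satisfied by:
  {x: True, k: True, h: False}
  {x: True, h: False, k: False}
  {k: True, h: False, x: False}
  {k: False, h: False, x: False}
  {x: True, k: True, h: True}
  {x: True, h: True, k: False}
  {k: True, h: True, x: False}


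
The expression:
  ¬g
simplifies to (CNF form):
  ¬g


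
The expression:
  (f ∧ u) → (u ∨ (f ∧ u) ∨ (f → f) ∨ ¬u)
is always true.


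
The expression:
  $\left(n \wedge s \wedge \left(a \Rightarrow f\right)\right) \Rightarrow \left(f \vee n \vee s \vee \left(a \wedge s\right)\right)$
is always true.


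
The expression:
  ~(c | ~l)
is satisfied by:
  {l: True, c: False}


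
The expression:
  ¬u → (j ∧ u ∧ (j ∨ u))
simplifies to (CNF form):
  u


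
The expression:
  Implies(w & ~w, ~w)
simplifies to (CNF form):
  True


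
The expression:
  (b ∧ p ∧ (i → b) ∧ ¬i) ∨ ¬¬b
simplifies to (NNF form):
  b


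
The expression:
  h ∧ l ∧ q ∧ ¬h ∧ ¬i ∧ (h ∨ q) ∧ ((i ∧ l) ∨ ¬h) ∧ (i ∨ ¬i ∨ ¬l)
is never true.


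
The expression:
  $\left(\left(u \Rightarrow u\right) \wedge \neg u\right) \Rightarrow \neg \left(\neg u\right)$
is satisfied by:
  {u: True}


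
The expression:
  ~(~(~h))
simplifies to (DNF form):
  ~h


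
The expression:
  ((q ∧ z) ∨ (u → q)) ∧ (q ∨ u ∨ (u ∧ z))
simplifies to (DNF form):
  q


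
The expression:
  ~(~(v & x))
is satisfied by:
  {x: True, v: True}


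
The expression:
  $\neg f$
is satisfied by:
  {f: False}


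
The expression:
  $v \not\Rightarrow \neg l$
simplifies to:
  $l \wedge v$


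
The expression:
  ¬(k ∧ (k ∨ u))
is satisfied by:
  {k: False}


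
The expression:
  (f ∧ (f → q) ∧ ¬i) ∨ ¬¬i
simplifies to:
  i ∨ (f ∧ q)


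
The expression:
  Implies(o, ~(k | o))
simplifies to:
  ~o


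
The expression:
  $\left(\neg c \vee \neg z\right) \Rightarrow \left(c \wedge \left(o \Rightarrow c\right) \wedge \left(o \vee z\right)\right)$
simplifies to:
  $c \wedge \left(o \vee z\right)$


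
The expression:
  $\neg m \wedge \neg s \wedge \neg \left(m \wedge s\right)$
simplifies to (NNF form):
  $\neg m \wedge \neg s$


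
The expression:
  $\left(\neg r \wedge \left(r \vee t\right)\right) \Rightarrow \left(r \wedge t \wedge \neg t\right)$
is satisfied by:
  {r: True, t: False}
  {t: False, r: False}
  {t: True, r: True}


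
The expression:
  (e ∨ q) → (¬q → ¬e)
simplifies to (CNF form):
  q ∨ ¬e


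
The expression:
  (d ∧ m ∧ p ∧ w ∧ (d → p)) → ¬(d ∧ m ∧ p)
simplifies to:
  ¬d ∨ ¬m ∨ ¬p ∨ ¬w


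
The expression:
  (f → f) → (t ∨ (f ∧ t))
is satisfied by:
  {t: True}


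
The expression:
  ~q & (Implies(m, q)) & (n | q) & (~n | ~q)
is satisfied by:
  {n: True, q: False, m: False}


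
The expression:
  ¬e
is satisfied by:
  {e: False}


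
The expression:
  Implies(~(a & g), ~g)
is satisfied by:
  {a: True, g: False}
  {g: False, a: False}
  {g: True, a: True}


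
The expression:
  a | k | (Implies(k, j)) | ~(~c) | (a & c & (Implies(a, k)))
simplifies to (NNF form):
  True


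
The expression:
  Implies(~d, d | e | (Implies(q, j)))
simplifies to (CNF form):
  d | e | j | ~q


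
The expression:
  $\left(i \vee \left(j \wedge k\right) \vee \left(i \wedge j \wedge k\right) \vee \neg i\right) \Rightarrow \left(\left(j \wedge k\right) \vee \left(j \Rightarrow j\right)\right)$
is always true.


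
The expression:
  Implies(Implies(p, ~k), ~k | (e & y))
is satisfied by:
  {p: True, e: True, y: True, k: False}
  {p: True, e: True, y: False, k: False}
  {p: True, y: True, k: False, e: False}
  {p: True, y: False, k: False, e: False}
  {e: True, y: True, k: False, p: False}
  {e: True, y: False, k: False, p: False}
  {y: True, e: False, k: False, p: False}
  {y: False, e: False, k: False, p: False}
  {p: True, e: True, k: True, y: True}
  {p: True, e: True, k: True, y: False}
  {p: True, k: True, y: True, e: False}
  {p: True, k: True, y: False, e: False}
  {e: True, k: True, y: True, p: False}


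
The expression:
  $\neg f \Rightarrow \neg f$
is always true.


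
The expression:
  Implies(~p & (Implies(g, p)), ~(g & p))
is always true.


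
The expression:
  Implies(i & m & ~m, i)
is always true.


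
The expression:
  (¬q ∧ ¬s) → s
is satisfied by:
  {q: True, s: True}
  {q: True, s: False}
  {s: True, q: False}


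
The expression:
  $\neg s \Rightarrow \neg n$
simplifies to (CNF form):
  $s \vee \neg n$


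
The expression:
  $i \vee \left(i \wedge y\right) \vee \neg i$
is always true.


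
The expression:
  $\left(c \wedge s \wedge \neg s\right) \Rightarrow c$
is always true.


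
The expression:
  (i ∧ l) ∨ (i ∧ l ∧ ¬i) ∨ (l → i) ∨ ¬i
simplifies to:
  True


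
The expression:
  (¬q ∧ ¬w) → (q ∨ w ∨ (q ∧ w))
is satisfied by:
  {q: True, w: True}
  {q: True, w: False}
  {w: True, q: False}


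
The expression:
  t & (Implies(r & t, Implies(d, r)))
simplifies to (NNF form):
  t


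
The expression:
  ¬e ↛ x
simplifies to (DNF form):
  x ∨ ¬e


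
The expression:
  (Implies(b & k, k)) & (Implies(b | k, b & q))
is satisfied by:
  {q: True, k: False, b: False}
  {q: False, k: False, b: False}
  {b: True, q: True, k: False}
  {b: True, k: True, q: True}


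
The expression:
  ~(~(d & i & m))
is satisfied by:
  {m: True, d: True, i: True}


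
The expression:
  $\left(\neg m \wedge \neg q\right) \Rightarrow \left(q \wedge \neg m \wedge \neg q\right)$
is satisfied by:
  {q: True, m: True}
  {q: True, m: False}
  {m: True, q: False}


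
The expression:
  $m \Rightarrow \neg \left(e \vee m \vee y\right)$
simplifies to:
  $\neg m$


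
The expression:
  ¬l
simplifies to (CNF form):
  ¬l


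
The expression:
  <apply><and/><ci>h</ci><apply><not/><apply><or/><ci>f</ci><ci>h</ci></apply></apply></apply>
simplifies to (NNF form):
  <false/>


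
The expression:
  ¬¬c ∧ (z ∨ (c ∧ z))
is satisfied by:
  {c: True, z: True}


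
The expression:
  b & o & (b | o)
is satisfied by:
  {b: True, o: True}


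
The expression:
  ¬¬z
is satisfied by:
  {z: True}


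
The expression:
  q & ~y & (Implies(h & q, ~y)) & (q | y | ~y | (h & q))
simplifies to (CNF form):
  q & ~y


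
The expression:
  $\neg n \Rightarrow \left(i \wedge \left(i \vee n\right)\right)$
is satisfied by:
  {i: True, n: True}
  {i: True, n: False}
  {n: True, i: False}


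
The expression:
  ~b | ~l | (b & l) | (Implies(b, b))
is always true.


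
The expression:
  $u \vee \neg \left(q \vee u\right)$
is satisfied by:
  {u: True, q: False}
  {q: False, u: False}
  {q: True, u: True}


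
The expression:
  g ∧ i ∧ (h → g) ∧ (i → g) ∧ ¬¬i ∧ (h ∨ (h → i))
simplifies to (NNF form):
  g ∧ i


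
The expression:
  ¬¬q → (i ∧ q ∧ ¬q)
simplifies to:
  ¬q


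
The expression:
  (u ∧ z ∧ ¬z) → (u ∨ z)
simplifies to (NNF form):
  True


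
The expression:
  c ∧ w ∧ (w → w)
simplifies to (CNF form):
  c ∧ w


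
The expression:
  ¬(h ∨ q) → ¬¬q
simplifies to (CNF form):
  h ∨ q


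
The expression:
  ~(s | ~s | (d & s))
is never true.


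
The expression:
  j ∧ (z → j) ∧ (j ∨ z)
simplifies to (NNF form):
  j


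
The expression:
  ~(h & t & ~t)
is always true.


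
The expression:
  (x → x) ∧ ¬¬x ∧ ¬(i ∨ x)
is never true.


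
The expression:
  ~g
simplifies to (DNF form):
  ~g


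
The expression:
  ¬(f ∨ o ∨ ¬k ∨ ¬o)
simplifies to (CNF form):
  False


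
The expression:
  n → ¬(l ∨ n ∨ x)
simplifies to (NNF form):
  ¬n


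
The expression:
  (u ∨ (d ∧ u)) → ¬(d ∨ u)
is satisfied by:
  {u: False}


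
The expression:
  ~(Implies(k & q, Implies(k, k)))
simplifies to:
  False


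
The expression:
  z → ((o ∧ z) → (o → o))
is always true.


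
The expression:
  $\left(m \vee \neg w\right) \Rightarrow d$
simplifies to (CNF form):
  $\left(d \vee w\right) \wedge \left(d \vee \neg m\right)$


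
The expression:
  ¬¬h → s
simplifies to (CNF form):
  s ∨ ¬h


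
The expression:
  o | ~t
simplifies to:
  o | ~t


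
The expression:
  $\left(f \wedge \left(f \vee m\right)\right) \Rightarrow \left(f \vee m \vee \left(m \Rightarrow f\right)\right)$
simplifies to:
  $\text{True}$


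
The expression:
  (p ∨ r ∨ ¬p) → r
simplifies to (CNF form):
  r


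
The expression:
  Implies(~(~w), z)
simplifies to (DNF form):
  z | ~w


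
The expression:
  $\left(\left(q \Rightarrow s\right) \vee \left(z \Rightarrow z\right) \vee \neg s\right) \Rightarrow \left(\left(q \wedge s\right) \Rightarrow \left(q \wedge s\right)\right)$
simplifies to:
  $\text{True}$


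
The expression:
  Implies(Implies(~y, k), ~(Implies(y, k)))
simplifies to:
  ~k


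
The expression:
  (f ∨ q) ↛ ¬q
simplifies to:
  q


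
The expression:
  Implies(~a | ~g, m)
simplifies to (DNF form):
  m | (a & g)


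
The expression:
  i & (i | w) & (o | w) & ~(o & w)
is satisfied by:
  {i: True, o: True, w: False}
  {i: True, w: True, o: False}


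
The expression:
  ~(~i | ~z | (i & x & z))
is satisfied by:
  {z: True, i: True, x: False}


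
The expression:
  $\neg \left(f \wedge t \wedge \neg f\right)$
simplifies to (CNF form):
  $\text{True}$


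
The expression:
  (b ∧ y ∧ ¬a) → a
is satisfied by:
  {a: True, y: False, b: False}
  {y: False, b: False, a: False}
  {b: True, a: True, y: False}
  {b: True, y: False, a: False}
  {a: True, y: True, b: False}
  {y: True, a: False, b: False}
  {b: True, y: True, a: True}


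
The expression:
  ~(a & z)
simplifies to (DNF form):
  ~a | ~z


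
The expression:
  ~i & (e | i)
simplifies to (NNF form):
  e & ~i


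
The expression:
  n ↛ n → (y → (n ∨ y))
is always true.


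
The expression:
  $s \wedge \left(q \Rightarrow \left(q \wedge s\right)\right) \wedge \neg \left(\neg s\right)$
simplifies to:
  $s$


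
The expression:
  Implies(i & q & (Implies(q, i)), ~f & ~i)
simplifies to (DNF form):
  ~i | ~q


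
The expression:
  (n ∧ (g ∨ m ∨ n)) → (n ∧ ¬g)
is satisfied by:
  {g: False, n: False}
  {n: True, g: False}
  {g: True, n: False}


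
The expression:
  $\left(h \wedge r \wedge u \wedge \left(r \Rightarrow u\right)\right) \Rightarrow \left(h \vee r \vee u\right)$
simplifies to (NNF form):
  $\text{True}$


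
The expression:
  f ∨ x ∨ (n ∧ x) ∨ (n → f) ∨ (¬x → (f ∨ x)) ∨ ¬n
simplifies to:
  f ∨ x ∨ ¬n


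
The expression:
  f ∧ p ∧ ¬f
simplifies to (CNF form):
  False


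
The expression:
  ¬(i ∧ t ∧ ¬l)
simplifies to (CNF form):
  l ∨ ¬i ∨ ¬t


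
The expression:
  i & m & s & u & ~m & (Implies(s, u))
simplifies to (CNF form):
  False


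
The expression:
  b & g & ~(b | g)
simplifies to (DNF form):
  False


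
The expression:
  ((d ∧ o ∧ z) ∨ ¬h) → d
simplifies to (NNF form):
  d ∨ h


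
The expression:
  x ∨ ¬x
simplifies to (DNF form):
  True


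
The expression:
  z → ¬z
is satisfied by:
  {z: False}


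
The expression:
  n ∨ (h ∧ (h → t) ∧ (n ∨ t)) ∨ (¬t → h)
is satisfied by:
  {n: True, t: True, h: True}
  {n: True, t: True, h: False}
  {n: True, h: True, t: False}
  {n: True, h: False, t: False}
  {t: True, h: True, n: False}
  {t: True, h: False, n: False}
  {h: True, t: False, n: False}


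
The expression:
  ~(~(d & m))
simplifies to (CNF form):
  d & m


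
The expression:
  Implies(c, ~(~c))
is always true.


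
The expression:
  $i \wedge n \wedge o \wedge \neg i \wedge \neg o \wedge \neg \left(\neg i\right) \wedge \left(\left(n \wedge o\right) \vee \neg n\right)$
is never true.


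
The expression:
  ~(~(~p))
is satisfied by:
  {p: False}


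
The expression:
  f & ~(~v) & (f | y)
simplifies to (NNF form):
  f & v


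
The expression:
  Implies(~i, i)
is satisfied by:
  {i: True}


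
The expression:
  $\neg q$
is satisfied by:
  {q: False}


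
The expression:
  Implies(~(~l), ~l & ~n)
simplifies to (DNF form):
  ~l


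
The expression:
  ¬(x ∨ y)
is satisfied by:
  {x: False, y: False}


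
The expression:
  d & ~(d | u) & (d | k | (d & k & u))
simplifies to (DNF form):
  False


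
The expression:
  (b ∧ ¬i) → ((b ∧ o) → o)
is always true.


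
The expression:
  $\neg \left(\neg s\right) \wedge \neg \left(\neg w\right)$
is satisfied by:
  {w: True, s: True}


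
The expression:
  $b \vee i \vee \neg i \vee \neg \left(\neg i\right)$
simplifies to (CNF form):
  $\text{True}$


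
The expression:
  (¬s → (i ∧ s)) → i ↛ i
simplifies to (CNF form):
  ¬s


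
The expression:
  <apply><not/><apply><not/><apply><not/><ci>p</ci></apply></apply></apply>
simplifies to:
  <apply><not/><ci>p</ci></apply>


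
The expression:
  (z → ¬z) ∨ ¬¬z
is always true.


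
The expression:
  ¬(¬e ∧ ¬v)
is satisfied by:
  {v: True, e: True}
  {v: True, e: False}
  {e: True, v: False}


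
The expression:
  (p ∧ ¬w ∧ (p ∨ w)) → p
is always true.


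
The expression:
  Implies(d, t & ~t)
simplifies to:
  ~d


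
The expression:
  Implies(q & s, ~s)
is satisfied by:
  {s: False, q: False}
  {q: True, s: False}
  {s: True, q: False}


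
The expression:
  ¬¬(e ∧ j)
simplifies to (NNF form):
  e ∧ j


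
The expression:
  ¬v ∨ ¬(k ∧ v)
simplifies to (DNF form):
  ¬k ∨ ¬v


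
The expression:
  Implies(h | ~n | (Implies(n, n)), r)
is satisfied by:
  {r: True}


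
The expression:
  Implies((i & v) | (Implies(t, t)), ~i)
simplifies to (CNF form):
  ~i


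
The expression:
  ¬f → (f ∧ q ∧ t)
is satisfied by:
  {f: True}


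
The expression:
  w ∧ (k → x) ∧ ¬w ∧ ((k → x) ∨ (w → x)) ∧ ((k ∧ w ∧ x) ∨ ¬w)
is never true.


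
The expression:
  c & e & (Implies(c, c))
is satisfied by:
  {c: True, e: True}


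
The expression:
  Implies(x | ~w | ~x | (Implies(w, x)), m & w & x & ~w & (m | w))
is never true.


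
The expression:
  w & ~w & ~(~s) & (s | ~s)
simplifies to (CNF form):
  False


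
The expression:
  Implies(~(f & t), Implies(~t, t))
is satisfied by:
  {t: True}


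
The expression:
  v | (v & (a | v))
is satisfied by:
  {v: True}


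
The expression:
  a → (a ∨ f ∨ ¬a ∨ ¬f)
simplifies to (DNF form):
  True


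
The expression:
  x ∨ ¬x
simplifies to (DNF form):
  True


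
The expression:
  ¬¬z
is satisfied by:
  {z: True}


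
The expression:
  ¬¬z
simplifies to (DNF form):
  z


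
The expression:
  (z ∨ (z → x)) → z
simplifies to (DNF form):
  z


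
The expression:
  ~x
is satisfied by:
  {x: False}


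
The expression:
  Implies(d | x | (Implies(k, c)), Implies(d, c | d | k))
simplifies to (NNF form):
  True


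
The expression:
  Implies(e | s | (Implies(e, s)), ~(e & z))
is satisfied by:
  {e: False, z: False}
  {z: True, e: False}
  {e: True, z: False}


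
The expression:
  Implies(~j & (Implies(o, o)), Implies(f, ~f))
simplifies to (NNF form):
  j | ~f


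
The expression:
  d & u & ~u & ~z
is never true.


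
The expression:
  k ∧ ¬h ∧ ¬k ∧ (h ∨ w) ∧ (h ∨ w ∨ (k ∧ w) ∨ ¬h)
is never true.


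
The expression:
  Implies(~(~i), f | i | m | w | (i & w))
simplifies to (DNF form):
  True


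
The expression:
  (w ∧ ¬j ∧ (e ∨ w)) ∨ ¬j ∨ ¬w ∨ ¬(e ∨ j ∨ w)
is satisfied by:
  {w: False, j: False}
  {j: True, w: False}
  {w: True, j: False}


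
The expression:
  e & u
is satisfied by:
  {e: True, u: True}


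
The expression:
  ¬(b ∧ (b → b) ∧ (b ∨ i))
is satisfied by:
  {b: False}


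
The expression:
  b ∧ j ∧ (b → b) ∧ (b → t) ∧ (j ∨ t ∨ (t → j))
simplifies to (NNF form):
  b ∧ j ∧ t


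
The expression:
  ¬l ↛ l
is always true.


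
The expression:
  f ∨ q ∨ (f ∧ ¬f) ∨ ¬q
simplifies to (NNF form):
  True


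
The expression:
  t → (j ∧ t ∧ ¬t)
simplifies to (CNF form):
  ¬t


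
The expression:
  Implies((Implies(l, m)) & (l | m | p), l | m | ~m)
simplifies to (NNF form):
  True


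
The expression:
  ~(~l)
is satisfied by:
  {l: True}


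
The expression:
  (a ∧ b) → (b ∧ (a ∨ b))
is always true.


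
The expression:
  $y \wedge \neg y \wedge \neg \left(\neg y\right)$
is never true.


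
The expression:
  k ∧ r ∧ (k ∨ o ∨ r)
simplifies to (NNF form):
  k ∧ r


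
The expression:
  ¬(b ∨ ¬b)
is never true.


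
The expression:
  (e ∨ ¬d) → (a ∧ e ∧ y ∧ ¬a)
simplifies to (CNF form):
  d ∧ ¬e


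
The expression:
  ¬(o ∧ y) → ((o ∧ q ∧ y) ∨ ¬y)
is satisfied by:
  {o: True, y: False}
  {y: False, o: False}
  {y: True, o: True}


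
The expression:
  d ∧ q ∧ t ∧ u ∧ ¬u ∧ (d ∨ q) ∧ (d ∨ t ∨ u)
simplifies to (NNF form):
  False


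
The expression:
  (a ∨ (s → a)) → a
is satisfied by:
  {a: True, s: True}
  {a: True, s: False}
  {s: True, a: False}


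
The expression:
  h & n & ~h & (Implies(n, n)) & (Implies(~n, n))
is never true.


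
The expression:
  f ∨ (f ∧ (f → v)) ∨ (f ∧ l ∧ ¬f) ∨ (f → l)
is always true.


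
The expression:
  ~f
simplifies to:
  ~f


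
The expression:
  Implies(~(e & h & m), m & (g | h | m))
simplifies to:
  m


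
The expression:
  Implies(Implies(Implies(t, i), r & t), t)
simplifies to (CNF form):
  True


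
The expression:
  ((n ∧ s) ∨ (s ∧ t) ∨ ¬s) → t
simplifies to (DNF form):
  t ∨ (s ∧ ¬n)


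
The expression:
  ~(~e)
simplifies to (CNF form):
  e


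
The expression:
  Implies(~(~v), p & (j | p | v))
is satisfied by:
  {p: True, v: False}
  {v: False, p: False}
  {v: True, p: True}


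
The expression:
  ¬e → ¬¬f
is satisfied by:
  {e: True, f: True}
  {e: True, f: False}
  {f: True, e: False}


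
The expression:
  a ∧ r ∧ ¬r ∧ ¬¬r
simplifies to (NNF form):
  False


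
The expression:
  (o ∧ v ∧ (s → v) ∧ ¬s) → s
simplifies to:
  s ∨ ¬o ∨ ¬v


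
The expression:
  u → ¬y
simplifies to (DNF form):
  ¬u ∨ ¬y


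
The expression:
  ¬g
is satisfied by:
  {g: False}


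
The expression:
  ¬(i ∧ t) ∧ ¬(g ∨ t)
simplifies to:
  ¬g ∧ ¬t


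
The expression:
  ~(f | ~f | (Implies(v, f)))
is never true.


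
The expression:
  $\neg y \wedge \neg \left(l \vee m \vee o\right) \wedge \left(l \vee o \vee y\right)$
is never true.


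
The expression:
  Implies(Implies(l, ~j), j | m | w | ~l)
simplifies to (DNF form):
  j | m | w | ~l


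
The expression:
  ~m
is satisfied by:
  {m: False}


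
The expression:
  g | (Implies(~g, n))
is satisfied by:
  {n: True, g: True}
  {n: True, g: False}
  {g: True, n: False}


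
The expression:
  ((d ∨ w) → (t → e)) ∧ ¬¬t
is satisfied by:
  {t: True, e: True, w: False, d: False}
  {t: True, d: True, e: True, w: False}
  {t: True, e: True, w: True, d: False}
  {t: True, d: True, e: True, w: True}
  {t: True, w: False, e: False, d: False}


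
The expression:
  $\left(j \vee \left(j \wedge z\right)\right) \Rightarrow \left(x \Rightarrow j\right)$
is always true.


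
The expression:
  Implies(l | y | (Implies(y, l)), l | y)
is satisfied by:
  {y: True, l: True}
  {y: True, l: False}
  {l: True, y: False}


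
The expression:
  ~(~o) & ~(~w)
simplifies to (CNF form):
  o & w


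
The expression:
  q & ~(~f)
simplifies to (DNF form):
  f & q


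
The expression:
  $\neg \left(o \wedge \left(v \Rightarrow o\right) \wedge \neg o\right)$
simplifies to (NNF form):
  $\text{True}$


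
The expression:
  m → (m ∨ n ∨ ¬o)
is always true.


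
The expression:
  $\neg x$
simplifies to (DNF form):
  $\neg x$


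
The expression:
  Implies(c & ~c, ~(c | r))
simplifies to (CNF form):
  True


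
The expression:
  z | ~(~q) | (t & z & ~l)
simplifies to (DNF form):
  q | z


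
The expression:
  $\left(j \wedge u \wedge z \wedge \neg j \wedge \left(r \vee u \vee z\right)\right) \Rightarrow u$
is always true.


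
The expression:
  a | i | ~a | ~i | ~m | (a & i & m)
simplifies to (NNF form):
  True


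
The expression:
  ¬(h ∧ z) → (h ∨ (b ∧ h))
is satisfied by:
  {h: True}


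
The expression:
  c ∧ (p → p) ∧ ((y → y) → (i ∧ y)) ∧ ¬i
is never true.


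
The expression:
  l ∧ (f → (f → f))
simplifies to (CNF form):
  l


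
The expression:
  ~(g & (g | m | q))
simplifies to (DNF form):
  ~g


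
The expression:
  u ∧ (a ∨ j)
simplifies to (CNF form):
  u ∧ (a ∨ j)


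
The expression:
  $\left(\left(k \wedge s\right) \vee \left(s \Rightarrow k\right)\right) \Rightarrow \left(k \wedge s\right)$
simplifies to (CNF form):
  $s$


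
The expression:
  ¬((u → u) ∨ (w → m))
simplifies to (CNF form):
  False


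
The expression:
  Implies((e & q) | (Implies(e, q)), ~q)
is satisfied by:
  {q: False}


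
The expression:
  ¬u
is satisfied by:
  {u: False}


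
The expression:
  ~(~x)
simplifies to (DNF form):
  x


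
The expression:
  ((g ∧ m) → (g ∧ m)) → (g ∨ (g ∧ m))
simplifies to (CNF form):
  g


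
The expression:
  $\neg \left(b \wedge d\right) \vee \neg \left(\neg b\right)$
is always true.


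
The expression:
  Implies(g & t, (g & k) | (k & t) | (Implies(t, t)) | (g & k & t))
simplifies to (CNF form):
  True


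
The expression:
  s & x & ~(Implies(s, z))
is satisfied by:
  {s: True, x: True, z: False}


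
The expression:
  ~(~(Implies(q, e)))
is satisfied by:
  {e: True, q: False}
  {q: False, e: False}
  {q: True, e: True}


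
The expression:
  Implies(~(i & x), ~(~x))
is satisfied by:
  {x: True}


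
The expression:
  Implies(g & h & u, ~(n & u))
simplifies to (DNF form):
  ~g | ~h | ~n | ~u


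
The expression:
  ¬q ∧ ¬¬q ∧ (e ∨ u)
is never true.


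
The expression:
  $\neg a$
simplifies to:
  $\neg a$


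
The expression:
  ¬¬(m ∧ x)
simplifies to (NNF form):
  m ∧ x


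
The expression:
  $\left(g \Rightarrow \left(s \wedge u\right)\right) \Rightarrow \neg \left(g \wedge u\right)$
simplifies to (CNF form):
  $\neg g \vee \neg s \vee \neg u$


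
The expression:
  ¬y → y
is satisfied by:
  {y: True}


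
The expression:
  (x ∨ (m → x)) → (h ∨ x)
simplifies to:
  h ∨ m ∨ x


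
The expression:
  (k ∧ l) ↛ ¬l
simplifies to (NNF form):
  k ∧ l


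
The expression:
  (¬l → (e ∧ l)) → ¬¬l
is always true.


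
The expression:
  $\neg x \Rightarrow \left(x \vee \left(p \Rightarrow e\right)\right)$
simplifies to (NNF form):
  $e \vee x \vee \neg p$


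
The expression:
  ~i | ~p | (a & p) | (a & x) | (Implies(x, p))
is always true.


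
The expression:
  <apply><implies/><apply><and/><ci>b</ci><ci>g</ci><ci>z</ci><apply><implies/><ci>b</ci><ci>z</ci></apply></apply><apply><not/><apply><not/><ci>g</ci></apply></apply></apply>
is always true.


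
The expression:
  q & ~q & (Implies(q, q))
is never true.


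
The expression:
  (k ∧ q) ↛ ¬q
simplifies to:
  k ∧ q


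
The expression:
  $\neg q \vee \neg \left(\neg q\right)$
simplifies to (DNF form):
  $\text{True}$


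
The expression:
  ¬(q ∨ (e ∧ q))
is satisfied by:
  {q: False}


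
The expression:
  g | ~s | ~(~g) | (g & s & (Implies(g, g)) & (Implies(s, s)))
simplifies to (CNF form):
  g | ~s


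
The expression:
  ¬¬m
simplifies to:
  m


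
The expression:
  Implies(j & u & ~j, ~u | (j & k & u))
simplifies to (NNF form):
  True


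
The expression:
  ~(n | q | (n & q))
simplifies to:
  ~n & ~q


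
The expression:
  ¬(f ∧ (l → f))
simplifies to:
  ¬f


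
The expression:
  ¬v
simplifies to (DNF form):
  ¬v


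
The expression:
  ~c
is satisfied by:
  {c: False}


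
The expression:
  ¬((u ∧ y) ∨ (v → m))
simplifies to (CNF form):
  v ∧ ¬m ∧ (¬u ∨ ¬y)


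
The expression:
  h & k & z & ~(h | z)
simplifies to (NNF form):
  False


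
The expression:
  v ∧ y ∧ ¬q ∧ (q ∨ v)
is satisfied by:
  {y: True, v: True, q: False}


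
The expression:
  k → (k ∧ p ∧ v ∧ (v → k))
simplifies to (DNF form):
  (p ∧ v) ∨ ¬k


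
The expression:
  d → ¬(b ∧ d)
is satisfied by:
  {d: False, b: False}
  {b: True, d: False}
  {d: True, b: False}


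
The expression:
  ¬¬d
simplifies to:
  d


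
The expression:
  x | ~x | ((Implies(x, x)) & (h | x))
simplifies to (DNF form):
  True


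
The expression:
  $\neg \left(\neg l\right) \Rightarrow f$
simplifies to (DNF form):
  $f \vee \neg l$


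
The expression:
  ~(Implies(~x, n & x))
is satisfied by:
  {x: False}


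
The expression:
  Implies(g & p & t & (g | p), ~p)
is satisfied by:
  {p: False, t: False, g: False}
  {g: True, p: False, t: False}
  {t: True, p: False, g: False}
  {g: True, t: True, p: False}
  {p: True, g: False, t: False}
  {g: True, p: True, t: False}
  {t: True, p: True, g: False}


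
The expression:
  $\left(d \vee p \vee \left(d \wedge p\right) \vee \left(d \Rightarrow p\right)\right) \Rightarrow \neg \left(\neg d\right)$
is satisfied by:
  {d: True}


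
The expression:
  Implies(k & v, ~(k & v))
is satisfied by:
  {k: False, v: False}
  {v: True, k: False}
  {k: True, v: False}


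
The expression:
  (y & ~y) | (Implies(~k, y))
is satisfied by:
  {y: True, k: True}
  {y: True, k: False}
  {k: True, y: False}


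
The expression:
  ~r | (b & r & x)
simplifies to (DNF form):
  ~r | (b & x)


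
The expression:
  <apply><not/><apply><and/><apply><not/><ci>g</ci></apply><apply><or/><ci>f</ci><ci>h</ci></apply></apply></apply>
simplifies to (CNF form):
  <apply><and/><apply><or/><ci>g</ci><apply><not/><ci>f</ci></apply></apply><apply><or/><ci>g</ci><apply><not/><ci>h</ci></apply></apply></apply>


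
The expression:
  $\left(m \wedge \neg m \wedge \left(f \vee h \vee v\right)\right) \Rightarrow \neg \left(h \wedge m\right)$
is always true.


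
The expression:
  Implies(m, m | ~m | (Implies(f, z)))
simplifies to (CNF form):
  True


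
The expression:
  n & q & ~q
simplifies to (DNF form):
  False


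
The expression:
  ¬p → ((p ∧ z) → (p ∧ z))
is always true.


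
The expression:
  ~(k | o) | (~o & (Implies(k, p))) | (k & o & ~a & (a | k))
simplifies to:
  (p & ~o) | (~k & ~o) | (k & o & ~a)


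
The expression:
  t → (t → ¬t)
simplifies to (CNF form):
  ¬t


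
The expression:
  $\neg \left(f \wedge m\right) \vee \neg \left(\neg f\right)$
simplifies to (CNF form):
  $\text{True}$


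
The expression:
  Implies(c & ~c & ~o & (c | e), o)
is always true.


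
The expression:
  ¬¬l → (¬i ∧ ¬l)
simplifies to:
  ¬l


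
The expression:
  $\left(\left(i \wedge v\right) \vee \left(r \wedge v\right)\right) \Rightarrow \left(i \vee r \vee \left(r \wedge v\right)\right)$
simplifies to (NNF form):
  $\text{True}$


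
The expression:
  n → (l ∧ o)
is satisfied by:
  {o: True, l: True, n: False}
  {o: True, l: False, n: False}
  {l: True, o: False, n: False}
  {o: False, l: False, n: False}
  {n: True, o: True, l: True}


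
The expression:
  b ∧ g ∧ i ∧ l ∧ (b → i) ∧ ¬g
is never true.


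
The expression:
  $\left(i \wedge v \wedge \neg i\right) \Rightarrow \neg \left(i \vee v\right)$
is always true.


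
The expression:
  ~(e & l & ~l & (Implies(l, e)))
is always true.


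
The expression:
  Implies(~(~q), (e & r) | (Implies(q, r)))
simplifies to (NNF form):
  r | ~q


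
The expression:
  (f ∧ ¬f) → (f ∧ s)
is always true.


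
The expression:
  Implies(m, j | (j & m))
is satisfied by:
  {j: True, m: False}
  {m: False, j: False}
  {m: True, j: True}


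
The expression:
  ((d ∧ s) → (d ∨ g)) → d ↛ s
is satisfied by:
  {d: True, s: False}


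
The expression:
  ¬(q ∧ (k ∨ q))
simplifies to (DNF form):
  ¬q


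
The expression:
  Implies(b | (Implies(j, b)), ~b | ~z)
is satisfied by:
  {z: False, b: False}
  {b: True, z: False}
  {z: True, b: False}


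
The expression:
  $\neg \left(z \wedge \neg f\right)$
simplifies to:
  $f \vee \neg z$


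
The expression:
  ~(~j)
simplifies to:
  j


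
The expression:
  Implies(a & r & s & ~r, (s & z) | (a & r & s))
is always true.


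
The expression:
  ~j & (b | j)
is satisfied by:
  {b: True, j: False}


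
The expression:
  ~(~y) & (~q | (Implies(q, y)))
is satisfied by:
  {y: True}


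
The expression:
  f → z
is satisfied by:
  {z: True, f: False}
  {f: False, z: False}
  {f: True, z: True}


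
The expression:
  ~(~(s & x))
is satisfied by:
  {s: True, x: True}


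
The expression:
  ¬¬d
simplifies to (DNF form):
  d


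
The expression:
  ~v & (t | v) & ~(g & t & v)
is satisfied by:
  {t: True, v: False}


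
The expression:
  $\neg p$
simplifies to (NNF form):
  $\neg p$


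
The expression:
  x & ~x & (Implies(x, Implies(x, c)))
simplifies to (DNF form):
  False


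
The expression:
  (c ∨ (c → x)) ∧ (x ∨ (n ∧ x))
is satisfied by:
  {x: True}


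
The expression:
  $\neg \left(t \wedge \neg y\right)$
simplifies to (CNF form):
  $y \vee \neg t$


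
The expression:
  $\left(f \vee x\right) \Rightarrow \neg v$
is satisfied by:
  {x: False, v: False, f: False}
  {f: True, x: False, v: False}
  {x: True, f: False, v: False}
  {f: True, x: True, v: False}
  {v: True, f: False, x: False}


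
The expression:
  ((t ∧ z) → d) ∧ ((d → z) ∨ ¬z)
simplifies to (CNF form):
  d ∨ ¬t ∨ ¬z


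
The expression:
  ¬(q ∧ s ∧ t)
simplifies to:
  ¬q ∨ ¬s ∨ ¬t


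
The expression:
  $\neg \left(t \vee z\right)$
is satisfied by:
  {z: False, t: False}


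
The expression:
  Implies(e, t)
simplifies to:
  t | ~e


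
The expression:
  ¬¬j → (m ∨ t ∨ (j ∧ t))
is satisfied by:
  {t: True, m: True, j: False}
  {t: True, m: False, j: False}
  {m: True, t: False, j: False}
  {t: False, m: False, j: False}
  {j: True, t: True, m: True}
  {j: True, t: True, m: False}
  {j: True, m: True, t: False}
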